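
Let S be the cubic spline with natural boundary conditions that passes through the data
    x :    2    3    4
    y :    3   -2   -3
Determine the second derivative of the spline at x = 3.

6

Put σ_i = S'' at the i-th knot. Here h = (1, 1) and Δ = (-5, -1), so the interior equations h_(i-1)·σ_(i-1) + 2(h_(i-1)+h_i)·σ_i + h_i·σ_(i+1) = 6(Δ_i − Δ_(i-1)) read
  1·σ_0 + 4·σ_1 + 1·σ_2 = 6(Δ_1 - Δ_0) = 24
Natural end conditions: σ_0 = σ_2 = 0.
Forward elimination and back-substitution give σ_0 = 0, σ_1 = 6, σ_2 = 0.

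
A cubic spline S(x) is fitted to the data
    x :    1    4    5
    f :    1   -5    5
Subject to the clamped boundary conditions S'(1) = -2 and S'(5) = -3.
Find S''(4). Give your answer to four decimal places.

Let M_i = S''(x_i). Step sizes h_i = 3, 1; slopes of the chords Δ_i = (y_(i+1) - y_i)/h_i = -2, 10.
  3·M_0 + 8·M_1 + 1·M_2 = 6(Δ_1 - Δ_0) = 72
Clamped end conditions give two more equations: 2h_0·M_0 + h_0·M_1 = 6(Δ_0 - S'(1)) = 0 and h_1·M_1 + 2h_1·M_2 = 6(S'(5) - Δ_1) = -78.
Solving: M_0 = -37/4, M_1 = 37/2, M_2 = -193/4.

18.5000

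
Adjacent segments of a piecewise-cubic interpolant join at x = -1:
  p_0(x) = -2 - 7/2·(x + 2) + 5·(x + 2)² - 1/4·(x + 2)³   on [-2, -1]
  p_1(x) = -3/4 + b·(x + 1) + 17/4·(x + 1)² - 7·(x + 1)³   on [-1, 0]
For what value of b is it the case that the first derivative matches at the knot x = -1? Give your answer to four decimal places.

5.7500

p_0'(x) = -7/2 + 10·(x + 2) - 3/4·(x + 2)², so p_0'(-1) = 23/4. On the right, p_1'(-1) = b, so b = 23/4.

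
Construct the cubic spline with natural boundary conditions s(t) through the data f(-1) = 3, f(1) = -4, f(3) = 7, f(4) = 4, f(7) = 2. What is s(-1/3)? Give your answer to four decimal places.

-1.2753

Write σ_i for s''(x_i). With h_i = 2, 2, 1, 3 and divided differences Δ_i = -7/2, 11/2, -3, -2/3, the continuity of s' gives the tridiagonal system
  2·σ_0 + 8·σ_1 + 2·σ_2 = 6(Δ_1 - Δ_0) = 54
  2·σ_1 + 6·σ_2 + 1·σ_3 = 6(Δ_2 - Δ_1) = -51
  1·σ_2 + 8·σ_3 + 3·σ_4 = 6(Δ_3 - Δ_2) = 14
Natural end conditions: σ_0 = σ_4 = 0.
Forward elimination and back-substitution give σ_0 = 0, σ_1 = 1691/172, σ_2 = -530/43, σ_3 = 283/86, σ_4 = 0.
On [-1, 1], s(t) = 3 - 3497/516·(t + 1) + 0·(t + 1)² + 1691/2064·(t + 1)³.
With (t + 1) = 2/3: s(-1/3) = -4442/3483.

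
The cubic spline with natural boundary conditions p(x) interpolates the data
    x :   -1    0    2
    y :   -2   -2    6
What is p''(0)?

With M_i denoting the second derivative at x_i, h_i = 1, 2, and Δ_i = (y_(i+1) − y_i)/h_i = 0, 4:
  1·M_0 + 6·M_1 + 2·M_2 = 6(Δ_1 - Δ_0) = 24
Natural end conditions: M_0 = M_2 = 0.
Hence M_0 = 0, M_1 = 4, M_2 = 0.

4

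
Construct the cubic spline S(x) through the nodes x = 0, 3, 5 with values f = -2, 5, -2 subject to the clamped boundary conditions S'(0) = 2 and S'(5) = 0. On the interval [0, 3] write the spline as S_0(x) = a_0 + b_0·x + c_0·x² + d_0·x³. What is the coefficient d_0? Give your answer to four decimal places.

Let M_i = S''(x_i). Step sizes h_i = 3, 2; slopes of the chords Δ_i = (y_(i+1) - y_i)/h_i = 7/3, -7/2.
  3·M_0 + 10·M_1 + 2·M_2 = 6(Δ_1 - Δ_0) = -35
Clamped end conditions give two more equations: 2h_0·M_0 + h_0·M_1 = 6(Δ_0 - S'(0)) = 2 and h_1·M_1 + 2h_1·M_2 = 6(S'(5) - Δ_1) = 21.
Solving the tridiagonal system: M_0 = 103/30, M_1 = -31/5, M_2 = 167/20.
On [0, 3], with S_0(x) = a_0 + b_0·x + c_0·x² + d_0·x³: c_0 = M_0/2 = 103/60, d_0 = (M_1 - M_0)/(6h_0) = -289/540, b_0 = Δ_0 - h_0(2M_0 + M_1)/6 = 2.

-0.5352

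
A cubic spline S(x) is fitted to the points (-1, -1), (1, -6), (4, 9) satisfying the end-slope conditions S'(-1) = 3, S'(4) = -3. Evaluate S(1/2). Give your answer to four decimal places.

Write M_i for S''(x_i). With h_i = 2, 3 and divided differences Δ_i = -5/2, 5, the continuity of S' gives the tridiagonal system
  2·M_0 + 10·M_1 + 3·M_2 = 6(Δ_1 - Δ_0) = 45
Clamped end conditions give two more equations: 2h_0·M_0 + h_0·M_1 = 6(Δ_0 - S'(-1)) = -33 and h_1·M_1 + 2h_1·M_2 = 6(S'(4) - Δ_1) = -48.
Solving: M_0 = -279/20, M_1 = 57/5, M_2 = -137/10.
On [-1, 1], S(x) = -1 + 3·(x + 1) - 279/40·(x + 1)² + 169/80·(x + 1)³.
With (x + 1) = 3/2: S(1/2) = -3241/640.

-5.0641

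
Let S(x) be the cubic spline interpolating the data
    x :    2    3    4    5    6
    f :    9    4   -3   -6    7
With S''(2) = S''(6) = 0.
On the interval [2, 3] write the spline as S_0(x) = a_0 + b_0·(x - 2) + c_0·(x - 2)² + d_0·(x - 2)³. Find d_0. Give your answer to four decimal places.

Put M_i = S'' at the i-th knot. Here h = (1, 1, 1, 1) and Δ = (-5, -7, -3, 13), so the interior equations h_(i-1)·M_(i-1) + 2(h_(i-1)+h_i)·M_i + h_i·M_(i+1) = 6(Δ_i − Δ_(i-1)) read
  1·M_0 + 4·M_1 + 1·M_2 = 6(Δ_1 - Δ_0) = -12
  1·M_1 + 4·M_2 + 1·M_3 = 6(Δ_2 - Δ_1) = 24
  1·M_2 + 4·M_3 + 1·M_4 = 6(Δ_3 - Δ_2) = 96
Natural end conditions: M_0 = M_4 = 0.
Solving the tridiagonal system: M_0 = 0, M_1 = -45/14, M_2 = 6/7, M_3 = 333/14, M_4 = 0.
On [2, 3], with S_0(x) = a_0 + b_0·(x - 2) + c_0·(x - 2)² + d_0·(x - 2)³: c_0 = M_0/2 = 0, d_0 = (M_1 - M_0)/(6h_0) = -15/28, b_0 = Δ_0 - h_0(2M_0 + M_1)/6 = -125/28.

-0.5357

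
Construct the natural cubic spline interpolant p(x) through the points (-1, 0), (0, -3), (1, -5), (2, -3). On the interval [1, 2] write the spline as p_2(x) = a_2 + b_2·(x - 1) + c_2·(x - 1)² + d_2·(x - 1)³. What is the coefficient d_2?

Put M_i = p'' at the i-th knot. Here h = (1, 1, 1) and Δ = (-3, -2, 2), so the interior equations h_(i-1)·M_(i-1) + 2(h_(i-1)+h_i)·M_i + h_i·M_(i+1) = 6(Δ_i − Δ_(i-1)) read
  1·M_0 + 4·M_1 + 1·M_2 = 6(Δ_1 - Δ_0) = 6
  1·M_1 + 4·M_2 + 1·M_3 = 6(Δ_2 - Δ_1) = 24
Natural end conditions: M_0 = M_3 = 0.
Solving the tridiagonal system: M_0 = 0, M_1 = 0, M_2 = 6, M_3 = 0.
On [1, 2], with p_2(x) = a_2 + b_2·(x - 1) + c_2·(x - 1)² + d_2·(x - 1)³: c_2 = M_2/2 = 3, d_2 = (M_3 - M_2)/(6h_2) = -1, b_2 = Δ_2 - h_2(2M_2 + M_3)/6 = 0.

-1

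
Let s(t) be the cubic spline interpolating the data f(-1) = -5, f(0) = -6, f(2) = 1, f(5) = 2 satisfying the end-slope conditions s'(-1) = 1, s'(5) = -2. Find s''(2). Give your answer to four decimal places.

Put M_i = s'' at the i-th knot. Here h = (1, 2, 3) and Δ = (-1, 7/2, 1/3), so the interior equations h_(i-1)·M_(i-1) + 2(h_(i-1)+h_i)·M_i + h_i·M_(i+1) = 6(Δ_i − Δ_(i-1)) read
  1·M_0 + 6·M_1 + 2·M_2 = 6(Δ_1 - Δ_0) = 27
  2·M_1 + 10·M_2 + 3·M_3 = 6(Δ_2 - Δ_1) = -19
Clamped end conditions give two more equations: 2h_0·M_0 + h_0·M_1 = 6(Δ_0 - s'(-1)) = -12 and h_2·M_2 + 2h_2·M_3 = 6(s'(5) - Δ_2) = -14.
Solving: M_0 = -545/57, M_1 = 406/57, M_2 = -176/57, M_3 = -15/19.

-3.0877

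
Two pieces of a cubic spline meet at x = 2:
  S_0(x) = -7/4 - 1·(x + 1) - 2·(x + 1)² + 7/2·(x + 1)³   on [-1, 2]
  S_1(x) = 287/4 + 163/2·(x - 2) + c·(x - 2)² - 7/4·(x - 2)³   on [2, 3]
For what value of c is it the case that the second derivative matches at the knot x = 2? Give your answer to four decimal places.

29.5000

S_0''(x) = -4 + 21·(x + 1), so S_0''(2) = 59. On the right, S_1''(2) = 2c, so c = 59/2.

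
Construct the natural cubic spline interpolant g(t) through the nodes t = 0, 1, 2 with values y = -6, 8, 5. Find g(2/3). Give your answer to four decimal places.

Let M_i = g''(x_i). Step sizes h_i = 1, 1; slopes of the chords Δ_i = (y_(i+1) - y_i)/h_i = 14, -3.
  1·M_0 + 4·M_1 + 1·M_2 = 6(Δ_1 - Δ_0) = -102
Natural end conditions: M_0 = M_2 = 0.
Solving: M_0 = 0, M_1 = -51/2, M_2 = 0.
On [0, 1], g(t) = -6 + 73/4·t + 0·t² - 17/4·t³.
With t = 2/3: g(2/3) = 265/54.

4.9074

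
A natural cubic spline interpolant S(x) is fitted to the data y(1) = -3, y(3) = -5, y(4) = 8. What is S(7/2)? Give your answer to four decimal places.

With M_i denoting the second derivative at x_i, h_i = 2, 1, and Δ_i = (y_(i+1) − y_i)/h_i = -1, 13:
  2·M_0 + 6·M_1 + 1·M_2 = 6(Δ_1 - Δ_0) = 84
Natural end conditions: M_0 = M_2 = 0.
Hence M_0 = 0, M_1 = 14, M_2 = 0.
On [3, 4], S(x) = -5 + 25/3·(x - 3) + 7·(x - 3)² - 7/3·(x - 3)³.
With (x - 3) = 1/2: S(7/2) = 5/8.

0.6250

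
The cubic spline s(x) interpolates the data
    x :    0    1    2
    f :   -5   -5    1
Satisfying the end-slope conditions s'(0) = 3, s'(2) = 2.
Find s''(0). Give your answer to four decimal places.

-18.5000

With m_i denoting the second derivative at x_i, h_i = 1, 1, and Δ_i = (y_(i+1) − y_i)/h_i = 0, 6:
  1·m_0 + 4·m_1 + 1·m_2 = 6(Δ_1 - Δ_0) = 36
Clamped end conditions give two more equations: 2h_0·m_0 + h_0·m_1 = 6(Δ_0 - s'(0)) = -18 and h_1·m_1 + 2h_1·m_2 = 6(s'(2) - Δ_1) = -24.
Hence m_0 = -37/2, m_1 = 19, m_2 = -43/2.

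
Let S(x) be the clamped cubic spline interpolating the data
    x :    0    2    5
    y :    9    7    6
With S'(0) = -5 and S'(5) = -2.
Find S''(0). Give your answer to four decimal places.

Write M_i for S''(x_i). With h_i = 2, 3 and divided differences Δ_i = -1, -1/3, the continuity of S' gives the tridiagonal system
  2·M_0 + 10·M_1 + 3·M_2 = 6(Δ_1 - Δ_0) = 4
Clamped end conditions give two more equations: 2h_0·M_0 + h_0·M_1 = 6(Δ_0 - S'(0)) = 24 and h_1·M_1 + 2h_1·M_2 = 6(S'(5) - Δ_1) = -10.
Hence M_0 = 31/5, M_1 = -2/5, M_2 = -22/15.

6.2000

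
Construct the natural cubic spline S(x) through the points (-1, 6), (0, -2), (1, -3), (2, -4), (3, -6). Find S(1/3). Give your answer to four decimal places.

Write σ_i for S''(x_i). With h_i = 1, 1, 1, 1 and divided differences Δ_i = -8, -1, -1, -2, the continuity of S' gives the tridiagonal system
  1·σ_0 + 4·σ_1 + 1·σ_2 = 6(Δ_1 - Δ_0) = 42
  1·σ_1 + 4·σ_2 + 1·σ_3 = 6(Δ_2 - Δ_1) = 0
  1·σ_2 + 4·σ_3 + 1·σ_4 = 6(Δ_3 - Δ_2) = -6
Natural end conditions: σ_0 = σ_4 = 0.
Hence σ_0 = 0, σ_1 = 78/7, σ_2 = -18/7, σ_3 = -6/7, σ_4 = 0.
On [0, 1], S(x) = -2 - 30/7·x + 39/7·x² - 16/7·x³.
With x = 1/3: S(1/3) = -547/189.

-2.8942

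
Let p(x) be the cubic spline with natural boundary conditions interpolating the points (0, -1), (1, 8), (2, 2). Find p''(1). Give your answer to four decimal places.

Write m_i for p''(x_i). With h_i = 1, 1 and divided differences Δ_i = 9, -6, the continuity of p' gives the tridiagonal system
  1·m_0 + 4·m_1 + 1·m_2 = 6(Δ_1 - Δ_0) = -90
Natural end conditions: m_0 = m_2 = 0.
Solving the tridiagonal system: m_0 = 0, m_1 = -45/2, m_2 = 0.

-22.5000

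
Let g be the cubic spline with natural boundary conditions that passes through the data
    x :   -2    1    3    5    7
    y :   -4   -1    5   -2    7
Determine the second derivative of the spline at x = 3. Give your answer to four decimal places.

Write M_i for g''(x_i). With h_i = 3, 2, 2, 2 and divided differences Δ_i = 1, 3, -7/2, 9/2, the continuity of g' gives the tridiagonal system
  3·M_0 + 10·M_1 + 2·M_2 = 6(Δ_1 - Δ_0) = 12
  2·M_1 + 8·M_2 + 2·M_3 = 6(Δ_2 - Δ_1) = -39
  2·M_2 + 8·M_3 + 2·M_4 = 6(Δ_3 - Δ_2) = 48
Natural end conditions: M_0 = M_4 = 0.
Forward elimination and back-substitution give M_0 = 0, M_1 = 192/71, M_2 = -534/71, M_3 = 1119/142, M_4 = 0.

-7.5211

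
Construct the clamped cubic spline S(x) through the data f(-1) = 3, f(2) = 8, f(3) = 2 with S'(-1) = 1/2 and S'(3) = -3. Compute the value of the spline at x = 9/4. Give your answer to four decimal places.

6.4912

With σ_i denoting the second derivative at x_i, h_i = 3, 1, and Δ_i = (y_(i+1) − y_i)/h_i = 5/3, -6:
  3·σ_0 + 8·σ_1 + 1·σ_2 = 6(Δ_1 - Δ_0) = -46
Clamped end conditions give two more equations: 2h_0·σ_0 + h_0·σ_1 = 6(Δ_0 - S'(-1)) = 7 and h_1·σ_1 + 2h_1·σ_2 = 6(S'(3) - Δ_1) = 18.
Solving the tridiagonal system: σ_0 = 145/24, σ_1 = -39/4, σ_2 = 111/8.
On [2, 3], S(x) = 8 - 81/16·(x - 2) - 39/8·(x - 2)² + 63/16·(x - 2)³.
With (x - 2) = 1/4: S(9/4) = 6647/1024.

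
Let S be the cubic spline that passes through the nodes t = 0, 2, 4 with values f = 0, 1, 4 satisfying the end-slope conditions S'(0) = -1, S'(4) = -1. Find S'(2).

2

Let m_i = S''(x_i). Step sizes h_i = 2, 2; slopes of the chords Δ_i = (y_(i+1) - y_i)/h_i = 1/2, 3/2.
  2·m_0 + 8·m_1 + 2·m_2 = 6(Δ_1 - Δ_0) = 6
Clamped end conditions give two more equations: 2h_0·m_0 + h_0·m_1 = 6(Δ_0 - S'(0)) = 9 and h_1·m_1 + 2h_1·m_2 = 6(S'(4) - Δ_1) = -15.
Forward elimination and back-substitution give m_0 = 3/2, m_1 = 3/2, m_2 = -9/2.
On [2, 4], S'(t) = b_1 + 2c_1·(t - 2) + 3d_1·(t - 2)² with b_1 = Δ_1 - h_1(2m_1 + m_2)/6 = 2, c_1 = m_1/2 = 3/4, d_1 = (m_2 - m_1)/(6h_1) = -1/2. So S'(2) = 2.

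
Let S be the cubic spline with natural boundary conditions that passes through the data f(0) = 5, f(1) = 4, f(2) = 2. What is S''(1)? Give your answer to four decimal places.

Let M_i = S''(x_i). Step sizes h_i = 1, 1; slopes of the chords Δ_i = (y_(i+1) - y_i)/h_i = -1, -2.
  1·M_0 + 4·M_1 + 1·M_2 = 6(Δ_1 - Δ_0) = -6
Natural end conditions: M_0 = M_2 = 0.
Solving the tridiagonal system: M_0 = 0, M_1 = -3/2, M_2 = 0.

-1.5000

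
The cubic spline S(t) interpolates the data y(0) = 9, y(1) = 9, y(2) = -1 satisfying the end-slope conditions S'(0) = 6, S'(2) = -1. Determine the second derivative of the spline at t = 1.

Write σ_i for S''(x_i). With h_i = 1, 1 and divided differences Δ_i = 0, -10, the continuity of S' gives the tridiagonal system
  1·σ_0 + 4·σ_1 + 1·σ_2 = 6(Δ_1 - Δ_0) = -60
Clamped end conditions give two more equations: 2h_0·σ_0 + h_0·σ_1 = 6(Δ_0 - S'(0)) = -36 and h_1·σ_1 + 2h_1·σ_2 = 6(S'(2) - Δ_1) = 54.
Hence σ_0 = -13/2, σ_1 = -23, σ_2 = 77/2.

-23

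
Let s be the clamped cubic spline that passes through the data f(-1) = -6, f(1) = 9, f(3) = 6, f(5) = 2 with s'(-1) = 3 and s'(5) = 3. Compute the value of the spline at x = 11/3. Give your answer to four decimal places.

3.1556

Write σ_i for s''(x_i). With h_i = 2, 2, 2 and divided differences Δ_i = 15/2, -3/2, -2, the continuity of s' gives the tridiagonal system
  2·σ_0 + 8·σ_1 + 2·σ_2 = 6(Δ_1 - Δ_0) = -54
  2·σ_1 + 8·σ_2 + 2·σ_3 = 6(Δ_2 - Δ_1) = -3
Clamped end conditions give two more equations: 2h_0·σ_0 + h_0·σ_1 = 6(Δ_0 - s'(-1)) = 27 and h_2·σ_2 + 2h_2·σ_3 = 6(s'(5) - Δ_2) = 30.
Solving: σ_0 = 58/5, σ_1 = -97/10, σ_2 = 1/5, σ_3 = 37/5.
On [3, 5], s(x) = 6 - 23/5·(x - 3) + 1/10·(x - 3)² + 3/5·(x - 3)³.
With (x - 3) = 2/3: s(11/3) = 142/45.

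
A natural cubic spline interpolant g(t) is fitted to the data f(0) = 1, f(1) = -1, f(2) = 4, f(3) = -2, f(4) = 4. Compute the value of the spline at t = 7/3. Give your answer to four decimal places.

2.4444

Let m_i = g''(x_i). Step sizes h_i = 1, 1, 1, 1; slopes of the chords Δ_i = (y_(i+1) - y_i)/h_i = -2, 5, -6, 6.
  1·m_0 + 4·m_1 + 1·m_2 = 6(Δ_1 - Δ_0) = 42
  1·m_1 + 4·m_2 + 1·m_3 = 6(Δ_2 - Δ_1) = -66
  1·m_2 + 4·m_3 + 1·m_4 = 6(Δ_3 - Δ_2) = 72
Natural end conditions: m_0 = m_4 = 0.
Hence m_0 = 0, m_1 = 69/4, m_2 = -27, m_3 = 99/4, m_4 = 0.
On [2, 3], g(t) = 4 - 9/8·(t - 2) - 27/2·(t - 2)² + 69/8·(t - 2)³.
With (t - 2) = 1/3: g(7/3) = 22/9.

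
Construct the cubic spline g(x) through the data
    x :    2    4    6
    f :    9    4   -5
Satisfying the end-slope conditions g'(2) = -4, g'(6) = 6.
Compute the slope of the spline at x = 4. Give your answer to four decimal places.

Let M_i = g''(x_i). Step sizes h_i = 2, 2; slopes of the chords Δ_i = (y_(i+1) - y_i)/h_i = -5/2, -9/2.
  2·M_0 + 8·M_1 + 2·M_2 = 6(Δ_1 - Δ_0) = -12
Clamped end conditions give two more equations: 2h_0·M_0 + h_0·M_1 = 6(Δ_0 - g'(2)) = 9 and h_1·M_1 + 2h_1·M_2 = 6(g'(6) - Δ_1) = 63.
Solving the tridiagonal system: M_0 = 25/4, M_1 = -8, M_2 = 79/4.
On [4, 6], g'(x) = b_1 + 2c_1·(x - 4) + 3d_1·(x - 4)² with b_1 = Δ_1 - h_1(2M_1 + M_2)/6 = -23/4, c_1 = M_1/2 = -4, d_1 = (M_2 - M_1)/(6h_1) = 37/16. So g'(4) = -23/4.

-5.7500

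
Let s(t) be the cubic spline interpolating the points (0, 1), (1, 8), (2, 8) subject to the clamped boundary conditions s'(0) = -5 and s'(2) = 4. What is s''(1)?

With M_i denoting the second derivative at x_i, h_i = 1, 1, and Δ_i = (y_(i+1) − y_i)/h_i = 7, 0:
  1·M_0 + 4·M_1 + 1·M_2 = 6(Δ_1 - Δ_0) = -42
Clamped end conditions give two more equations: 2h_0·M_0 + h_0·M_1 = 6(Δ_0 - s'(0)) = 72 and h_1·M_1 + 2h_1·M_2 = 6(s'(2) - Δ_1) = 24.
Solving the tridiagonal system: M_0 = 51, M_1 = -30, M_2 = 27.

-30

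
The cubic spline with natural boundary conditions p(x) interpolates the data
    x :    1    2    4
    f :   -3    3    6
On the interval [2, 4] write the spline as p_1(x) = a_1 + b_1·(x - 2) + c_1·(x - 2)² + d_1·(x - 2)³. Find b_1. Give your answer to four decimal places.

4.5000

Let σ_i = p''(x_i). Step sizes h_i = 1, 2; slopes of the chords Δ_i = (y_(i+1) - y_i)/h_i = 6, 3/2.
  1·σ_0 + 6·σ_1 + 2·σ_2 = 6(Δ_1 - Δ_0) = -27
Natural end conditions: σ_0 = σ_2 = 0.
Solving the tridiagonal system: σ_0 = 0, σ_1 = -9/2, σ_2 = 0.
On [2, 4], with p_1(x) = a_1 + b_1·(x - 2) + c_1·(x - 2)² + d_1·(x - 2)³: c_1 = σ_1/2 = -9/4, d_1 = (σ_2 - σ_1)/(6h_1) = 3/8, b_1 = Δ_1 - h_1(2σ_1 + σ_2)/6 = 9/2.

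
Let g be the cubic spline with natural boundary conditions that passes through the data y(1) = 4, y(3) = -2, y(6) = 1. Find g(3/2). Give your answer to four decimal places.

2.1250

Put m_i = g'' at the i-th knot. Here h = (2, 3) and Δ = (-3, 1), so the interior equations h_(i-1)·m_(i-1) + 2(h_(i-1)+h_i)·m_i + h_i·m_(i+1) = 6(Δ_i − Δ_(i-1)) read
  2·m_0 + 10·m_1 + 3·m_2 = 6(Δ_1 - Δ_0) = 24
Natural end conditions: m_0 = m_2 = 0.
Solving: m_0 = 0, m_1 = 12/5, m_2 = 0.
On [1, 3], g(x) = 4 - 19/5·(x - 1) + 0·(x - 1)² + 1/5·(x - 1)³.
With (x - 1) = 1/2: g(3/2) = 17/8.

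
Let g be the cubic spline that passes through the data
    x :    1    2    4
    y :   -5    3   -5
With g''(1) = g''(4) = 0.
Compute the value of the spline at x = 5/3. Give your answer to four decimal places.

1.0741

Put M_i = g'' at the i-th knot. Here h = (1, 2) and Δ = (8, -4), so the interior equations h_(i-1)·M_(i-1) + 2(h_(i-1)+h_i)·M_i + h_i·M_(i+1) = 6(Δ_i − Δ_(i-1)) read
  1·M_0 + 6·M_1 + 2·M_2 = 6(Δ_1 - Δ_0) = -72
Natural end conditions: M_0 = M_2 = 0.
Solving: M_0 = 0, M_1 = -12, M_2 = 0.
On [1, 2], g(x) = -5 + 10·(x - 1) + 0·(x - 1)² - 2·(x - 1)³.
With (x - 1) = 2/3: g(5/3) = 29/27.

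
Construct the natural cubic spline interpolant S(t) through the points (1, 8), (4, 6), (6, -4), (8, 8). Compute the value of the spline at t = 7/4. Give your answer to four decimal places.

Put M_i = S'' at the i-th knot. Here h = (3, 2, 2) and Δ = (-2/3, -5, 6), so the interior equations h_(i-1)·M_(i-1) + 2(h_(i-1)+h_i)·M_i + h_i·M_(i+1) = 6(Δ_i − Δ_(i-1)) read
  3·M_0 + 10·M_1 + 2·M_2 = 6(Δ_1 - Δ_0) = -26
  2·M_1 + 8·M_2 + 2·M_3 = 6(Δ_2 - Δ_1) = 66
Natural end conditions: M_0 = M_3 = 0.
Forward elimination and back-substitution give M_0 = 0, M_1 = -85/19, M_2 = 178/19, M_3 = 0.
On [1, 4], S(t) = 8 + 179/114·(t - 1) + 0·(t - 1)² - 85/342·(t - 1)³.
With (t - 1) = 3/4: S(7/4) = 22065/2432.

9.0728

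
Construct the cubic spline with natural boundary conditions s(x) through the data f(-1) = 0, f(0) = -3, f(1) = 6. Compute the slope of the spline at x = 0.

3

Write m_i for s''(x_i). With h_i = 1, 1 and divided differences Δ_i = -3, 9, the continuity of s' gives the tridiagonal system
  1·m_0 + 4·m_1 + 1·m_2 = 6(Δ_1 - Δ_0) = 72
Natural end conditions: m_0 = m_2 = 0.
Solving the tridiagonal system: m_0 = 0, m_1 = 18, m_2 = 0.
On [0, 1], s'(x) = b_1 + 2c_1·x + 3d_1·x² with b_1 = Δ_1 - h_1(2m_1 + m_2)/6 = 3, c_1 = m_1/2 = 9, d_1 = (m_2 - m_1)/(6h_1) = -3. So s'(0) = 3.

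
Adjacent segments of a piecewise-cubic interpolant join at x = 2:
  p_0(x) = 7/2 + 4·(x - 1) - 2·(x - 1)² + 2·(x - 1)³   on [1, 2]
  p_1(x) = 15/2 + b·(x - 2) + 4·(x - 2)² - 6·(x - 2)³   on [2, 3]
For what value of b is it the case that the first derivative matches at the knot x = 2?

p_0'(x) = 4 - 4·(x - 1) + 6·(x - 1)², so p_0'(2) = 6. On the right, p_1'(2) = b, so b = 6.

6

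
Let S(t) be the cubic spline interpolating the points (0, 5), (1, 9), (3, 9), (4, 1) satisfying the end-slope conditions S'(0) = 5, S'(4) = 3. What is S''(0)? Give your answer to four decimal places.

Put σ_i = S'' at the i-th knot. Here h = (1, 2, 1) and Δ = (4, 0, -8), so the interior equations h_(i-1)·σ_(i-1) + 2(h_(i-1)+h_i)·σ_i + h_i·σ_(i+1) = 6(Δ_i − Δ_(i-1)) read
  1·σ_0 + 6·σ_1 + 2·σ_2 = 6(Δ_1 - Δ_0) = -24
  2·σ_1 + 6·σ_2 + 1·σ_3 = 6(Δ_2 - Δ_1) = -48
Clamped end conditions give two more equations: 2h_0·σ_0 + h_0·σ_1 = 6(Δ_0 - S'(0)) = -6 and h_2·σ_2 + 2h_2·σ_3 = 6(S'(4) - Δ_2) = 66.
Solving the tridiagonal system: σ_0 = -136/35, σ_1 = 62/35, σ_2 = -538/35, σ_3 = 1424/35.

-3.8857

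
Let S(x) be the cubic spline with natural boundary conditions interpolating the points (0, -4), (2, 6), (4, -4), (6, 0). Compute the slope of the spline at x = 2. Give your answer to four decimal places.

-1.2667

Let M_i = S''(x_i). Step sizes h_i = 2, 2, 2; slopes of the chords Δ_i = (y_(i+1) - y_i)/h_i = 5, -5, 2.
  2·M_0 + 8·M_1 + 2·M_2 = 6(Δ_1 - Δ_0) = -60
  2·M_1 + 8·M_2 + 2·M_3 = 6(Δ_2 - Δ_1) = 42
Natural end conditions: M_0 = M_3 = 0.
Solving: M_0 = 0, M_1 = -47/5, M_2 = 38/5, M_3 = 0.
On [2, 4], S'(x) = b_1 + 2c_1·(x - 2) + 3d_1·(x - 2)² with b_1 = Δ_1 - h_1(2M_1 + M_2)/6 = -19/15, c_1 = M_1/2 = -47/10, d_1 = (M_2 - M_1)/(6h_1) = 17/12. So S'(2) = -19/15.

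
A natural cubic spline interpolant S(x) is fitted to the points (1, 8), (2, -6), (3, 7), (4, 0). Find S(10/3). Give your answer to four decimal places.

7.3086

Put m_i = S'' at the i-th knot. Here h = (1, 1, 1) and Δ = (-14, 13, -7), so the interior equations h_(i-1)·m_(i-1) + 2(h_(i-1)+h_i)·m_i + h_i·m_(i+1) = 6(Δ_i − Δ_(i-1)) read
  1·m_0 + 4·m_1 + 1·m_2 = 6(Δ_1 - Δ_0) = 162
  1·m_1 + 4·m_2 + 1·m_3 = 6(Δ_2 - Δ_1) = -120
Natural end conditions: m_0 = m_3 = 0.
Hence m_0 = 0, m_1 = 256/5, m_2 = -214/5, m_3 = 0.
On [3, 4], S(x) = 7 + 109/15·(x - 3) - 107/5·(x - 3)² + 107/15·(x - 3)³.
With (x - 3) = 1/3: S(10/3) = 592/81.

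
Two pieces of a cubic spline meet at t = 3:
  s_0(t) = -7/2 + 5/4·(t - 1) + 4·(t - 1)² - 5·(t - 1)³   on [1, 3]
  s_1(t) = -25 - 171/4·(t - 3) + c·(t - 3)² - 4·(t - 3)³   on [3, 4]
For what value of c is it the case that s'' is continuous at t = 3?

s_0''(t) = 8 - 30·(t - 1), so s_0''(3) = -52. On the right, s_1''(3) = 2c, so c = -26.

-26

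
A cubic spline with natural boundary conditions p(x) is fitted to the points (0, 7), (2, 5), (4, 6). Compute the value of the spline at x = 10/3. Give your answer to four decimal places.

5.4444

Put M_i = p'' at the i-th knot. Here h = (2, 2) and Δ = (-1, 1/2), so the interior equations h_(i-1)·M_(i-1) + 2(h_(i-1)+h_i)·M_i + h_i·M_(i+1) = 6(Δ_i − Δ_(i-1)) read
  2·M_0 + 8·M_1 + 2·M_2 = 6(Δ_1 - Δ_0) = 9
Natural end conditions: M_0 = M_2 = 0.
Solving: M_0 = 0, M_1 = 9/8, M_2 = 0.
On [2, 4], p(x) = 5 - 1/4·(x - 2) + 9/16·(x - 2)² - 3/32·(x - 2)³.
With (x - 2) = 4/3: p(10/3) = 49/9.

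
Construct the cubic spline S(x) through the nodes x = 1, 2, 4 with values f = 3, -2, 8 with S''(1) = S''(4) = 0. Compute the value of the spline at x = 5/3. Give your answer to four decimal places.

-0.9506

Write σ_i for S''(x_i). With h_i = 1, 2 and divided differences Δ_i = -5, 5, the continuity of S' gives the tridiagonal system
  1·σ_0 + 6·σ_1 + 2·σ_2 = 6(Δ_1 - Δ_0) = 60
Natural end conditions: σ_0 = σ_2 = 0.
Solving: σ_0 = 0, σ_1 = 10, σ_2 = 0.
On [1, 2], S(x) = 3 - 20/3·(x - 1) + 0·(x - 1)² + 5/3·(x - 1)³.
With (x - 1) = 2/3: S(5/3) = -77/81.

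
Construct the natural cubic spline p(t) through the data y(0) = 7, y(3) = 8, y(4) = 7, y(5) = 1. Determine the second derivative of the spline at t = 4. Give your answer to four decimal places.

Let m_i = p''(x_i). Step sizes h_i = 3, 1, 1; slopes of the chords Δ_i = (y_(i+1) - y_i)/h_i = 1/3, -1, -6.
  3·m_0 + 8·m_1 + 1·m_2 = 6(Δ_1 - Δ_0) = -8
  1·m_1 + 4·m_2 + 1·m_3 = 6(Δ_2 - Δ_1) = -30
Natural end conditions: m_0 = m_3 = 0.
Hence m_0 = 0, m_1 = -2/31, m_2 = -232/31, m_3 = 0.

-7.4839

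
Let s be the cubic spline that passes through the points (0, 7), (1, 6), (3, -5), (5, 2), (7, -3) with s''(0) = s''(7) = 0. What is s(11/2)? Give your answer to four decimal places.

2.3106

Put M_i = s'' at the i-th knot. Here h = (1, 2, 2, 2) and Δ = (-1, -11/2, 7/2, -5/2), so the interior equations h_(i-1)·M_(i-1) + 2(h_(i-1)+h_i)·M_i + h_i·M_(i+1) = 6(Δ_i − Δ_(i-1)) read
  1·M_0 + 6·M_1 + 2·M_2 = 6(Δ_1 - Δ_0) = -27
  2·M_1 + 8·M_2 + 2·M_3 = 6(Δ_2 - Δ_1) = 54
  2·M_2 + 8·M_3 + 2·M_4 = 6(Δ_3 - Δ_2) = -36
Natural end conditions: M_0 = M_4 = 0.
Solving the tridiagonal system: M_0 = 0, M_1 = -657/82, M_2 = 432/41, M_3 = -585/82, M_4 = 0.
On [5, 7], s(x) = 2 + 185/82·(x - 5) - 585/164·(x - 5)² + 195/328·(x - 5)³.
With (x - 5) = 1/2: s(11/2) = 6063/2624.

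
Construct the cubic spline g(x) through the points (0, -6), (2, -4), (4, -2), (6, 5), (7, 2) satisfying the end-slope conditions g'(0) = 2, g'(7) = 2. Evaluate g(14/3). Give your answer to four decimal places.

1.3902

Let M_i = g''(x_i). Step sizes h_i = 2, 2, 2, 1; slopes of the chords Δ_i = (y_(i+1) - y_i)/h_i = 1, 1, 7/2, -3.
  2·M_0 + 8·M_1 + 2·M_2 = 6(Δ_1 - Δ_0) = 0
  2·M_1 + 8·M_2 + 2·M_3 = 6(Δ_2 - Δ_1) = 15
  2·M_2 + 6·M_3 + 1·M_4 = 6(Δ_3 - Δ_2) = -39
Clamped end conditions give two more equations: 2h_0·M_0 + h_0·M_1 = 6(Δ_0 - g'(0)) = -6 and h_3·M_3 + 2h_3·M_4 = 6(g'(7) - Δ_3) = 30.
Forward elimination and back-substitution give M_0 = -171/172, M_1 = -87/86, M_2 = 867/172, M_3 = -501/43, M_4 = 1791/86.
On [4, 6], g(x) = -2 + 173/43·(x - 4) + 867/344·(x - 4)² - 957/688·(x - 4)³.
With (x - 4) = 2/3: g(14/3) = 538/387.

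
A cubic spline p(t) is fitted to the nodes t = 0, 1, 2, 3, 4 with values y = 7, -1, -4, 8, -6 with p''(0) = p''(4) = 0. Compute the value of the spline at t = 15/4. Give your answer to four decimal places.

With m_i denoting the second derivative at x_i, h_i = 1, 1, 1, 1, and Δ_i = (y_(i+1) − y_i)/h_i = -8, -3, 12, -14:
  1·m_0 + 4·m_1 + 1·m_2 = 6(Δ_1 - Δ_0) = 30
  1·m_1 + 4·m_2 + 1·m_3 = 6(Δ_2 - Δ_1) = 90
  1·m_2 + 4·m_3 + 1·m_4 = 6(Δ_3 - Δ_2) = -156
Natural end conditions: m_0 = m_4 = 0.
Forward elimination and back-substitution give m_0 = 0, m_1 = -33/28, m_2 = 243/7, m_3 = -1335/28, m_4 = 0.
On [3, 4], p(t) = 8 + 53/28·(t - 3) - 1335/56·(t - 3)² + 445/56·(t - 3)³.
With (t - 3) = 3/4: p(15/4) = -2285/3584.

-0.6376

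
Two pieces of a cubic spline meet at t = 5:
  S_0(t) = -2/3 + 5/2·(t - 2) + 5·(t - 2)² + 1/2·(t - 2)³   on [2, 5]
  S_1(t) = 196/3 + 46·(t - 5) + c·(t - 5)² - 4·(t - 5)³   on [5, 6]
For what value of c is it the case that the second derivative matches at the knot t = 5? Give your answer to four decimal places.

S_0''(t) = 10 + 3·(t - 2), so S_0''(5) = 19. On the right, S_1''(5) = 2c, so c = 19/2.

9.5000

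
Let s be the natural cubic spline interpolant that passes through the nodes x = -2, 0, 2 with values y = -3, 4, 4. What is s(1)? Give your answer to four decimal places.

4.6563

Put M_i = s'' at the i-th knot. Here h = (2, 2) and Δ = (7/2, 0), so the interior equations h_(i-1)·M_(i-1) + 2(h_(i-1)+h_i)·M_i + h_i·M_(i+1) = 6(Δ_i − Δ_(i-1)) read
  2·M_0 + 8·M_1 + 2·M_2 = 6(Δ_1 - Δ_0) = -21
Natural end conditions: M_0 = M_2 = 0.
Solving the tridiagonal system: M_0 = 0, M_1 = -21/8, M_2 = 0.
On [0, 2], s(x) = 4 + 7/4·x - 21/16·x² + 7/32·x³.
With x = 1: s(1) = 149/32.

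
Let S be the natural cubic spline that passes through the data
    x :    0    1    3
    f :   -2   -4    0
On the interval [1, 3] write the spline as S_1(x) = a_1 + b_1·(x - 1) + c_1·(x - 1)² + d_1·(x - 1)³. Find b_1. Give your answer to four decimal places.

Put M_i = S'' at the i-th knot. Here h = (1, 2) and Δ = (-2, 2), so the interior equations h_(i-1)·M_(i-1) + 2(h_(i-1)+h_i)·M_i + h_i·M_(i+1) = 6(Δ_i − Δ_(i-1)) read
  1·M_0 + 6·M_1 + 2·M_2 = 6(Δ_1 - Δ_0) = 24
Natural end conditions: M_0 = M_2 = 0.
Solving the tridiagonal system: M_0 = 0, M_1 = 4, M_2 = 0.
On [1, 3], with S_1(x) = a_1 + b_1·(x - 1) + c_1·(x - 1)² + d_1·(x - 1)³: c_1 = M_1/2 = 2, d_1 = (M_2 - M_1)/(6h_1) = -1/3, b_1 = Δ_1 - h_1(2M_1 + M_2)/6 = -2/3.

-0.6667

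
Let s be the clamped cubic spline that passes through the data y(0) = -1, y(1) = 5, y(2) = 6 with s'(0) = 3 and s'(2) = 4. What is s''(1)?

With σ_i denoting the second derivative at x_i, h_i = 1, 1, and Δ_i = (y_(i+1) − y_i)/h_i = 6, 1:
  1·σ_0 + 4·σ_1 + 1·σ_2 = 6(Δ_1 - Δ_0) = -30
Clamped end conditions give two more equations: 2h_0·σ_0 + h_0·σ_1 = 6(Δ_0 - s'(0)) = 18 and h_1·σ_1 + 2h_1·σ_2 = 6(s'(2) - Δ_1) = 18.
Forward elimination and back-substitution give σ_0 = 17, σ_1 = -16, σ_2 = 17.

-16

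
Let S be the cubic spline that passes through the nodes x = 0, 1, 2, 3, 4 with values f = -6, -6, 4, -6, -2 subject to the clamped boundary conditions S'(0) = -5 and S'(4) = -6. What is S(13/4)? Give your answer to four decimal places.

With m_i denoting the second derivative at x_i, h_i = 1, 1, 1, 1, and Δ_i = (y_(i+1) − y_i)/h_i = 0, 10, -10, 4:
  1·m_0 + 4·m_1 + 1·m_2 = 6(Δ_1 - Δ_0) = 60
  1·m_1 + 4·m_2 + 1·m_3 = 6(Δ_2 - Δ_1) = -120
  1·m_2 + 4·m_3 + 1·m_4 = 6(Δ_3 - Δ_2) = 84
Clamped end conditions give two more equations: 2h_0·m_0 + h_0·m_1 = 6(Δ_0 - S'(0)) = 30 and h_3·m_3 + 2h_3·m_4 = 6(S'(4) - Δ_3) = -60.
Solving the tridiagonal system: m_0 = 47/28, m_1 = 373/14, m_2 = -193/4, m_3 = 649/14, m_4 = -1489/28.
On [3, 4], S(x) = -6 - 145/56·(x - 3) + 649/28·(x - 3)² - 929/56·(x - 3)³.
With (x - 3) = 1/4: S(13/4) = -19561/3584.

-5.4579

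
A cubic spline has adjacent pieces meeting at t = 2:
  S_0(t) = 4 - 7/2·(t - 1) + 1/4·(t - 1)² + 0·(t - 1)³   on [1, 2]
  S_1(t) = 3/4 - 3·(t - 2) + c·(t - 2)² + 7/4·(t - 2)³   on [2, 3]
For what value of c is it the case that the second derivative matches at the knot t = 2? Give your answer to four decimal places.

S_0''(t) = 1/2 + 0·(t - 1), so S_0''(2) = 1/2. On the right, S_1''(2) = 2c, so c = 1/4.

0.2500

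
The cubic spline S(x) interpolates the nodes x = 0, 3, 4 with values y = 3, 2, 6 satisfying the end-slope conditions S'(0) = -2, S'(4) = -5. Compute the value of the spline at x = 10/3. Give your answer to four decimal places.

4.3704

With m_i denoting the second derivative at x_i, h_i = 3, 1, and Δ_i = (y_(i+1) − y_i)/h_i = -1/3, 4:
  3·m_0 + 8·m_1 + 1·m_2 = 6(Δ_1 - Δ_0) = 26
Clamped end conditions give two more equations: 2h_0·m_0 + h_0·m_1 = 6(Δ_0 - S'(0)) = 10 and h_1·m_1 + 2h_1·m_2 = 6(S'(4) - Δ_1) = -54.
Solving the tridiagonal system: m_0 = -7/3, m_1 = 8, m_2 = -31.
On [3, 4], S(x) = 2 + 13/2·(x - 3) + 4·(x - 3)² - 13/2·(x - 3)³.
With (x - 3) = 1/3: S(10/3) = 118/27.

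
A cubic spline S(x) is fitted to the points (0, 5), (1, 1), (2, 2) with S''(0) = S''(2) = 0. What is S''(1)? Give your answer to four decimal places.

Put m_i = S'' at the i-th knot. Here h = (1, 1) and Δ = (-4, 1), so the interior equations h_(i-1)·m_(i-1) + 2(h_(i-1)+h_i)·m_i + h_i·m_(i+1) = 6(Δ_i − Δ_(i-1)) read
  1·m_0 + 4·m_1 + 1·m_2 = 6(Δ_1 - Δ_0) = 30
Natural end conditions: m_0 = m_2 = 0.
Forward elimination and back-substitution give m_0 = 0, m_1 = 15/2, m_2 = 0.

7.5000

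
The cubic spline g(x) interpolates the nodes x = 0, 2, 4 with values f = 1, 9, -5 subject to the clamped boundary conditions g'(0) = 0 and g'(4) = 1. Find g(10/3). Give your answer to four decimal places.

-2.0370

Write M_i for g''(x_i). With h_i = 2, 2 and divided differences Δ_i = 4, -7, the continuity of g' gives the tridiagonal system
  2·M_0 + 8·M_1 + 2·M_2 = 6(Δ_1 - Δ_0) = -66
Clamped end conditions give two more equations: 2h_0·M_0 + h_0·M_1 = 6(Δ_0 - g'(0)) = 24 and h_1·M_1 + 2h_1·M_2 = 6(g'(4) - Δ_1) = 48.
Hence M_0 = 29/2, M_1 = -17, M_2 = 41/2.
On [2, 4], g(x) = 9 - 5/2·(x - 2) - 17/2·(x - 2)² + 25/8·(x - 2)³.
With (x - 2) = 4/3: g(10/3) = -55/27.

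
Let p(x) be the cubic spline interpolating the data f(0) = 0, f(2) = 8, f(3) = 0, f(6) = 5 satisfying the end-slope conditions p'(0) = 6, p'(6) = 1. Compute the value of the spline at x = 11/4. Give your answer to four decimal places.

With m_i denoting the second derivative at x_i, h_i = 2, 1, 3, and Δ_i = (y_(i+1) − y_i)/h_i = 4, -8, 5/3:
  2·m_0 + 6·m_1 + 1·m_2 = 6(Δ_1 - Δ_0) = -72
  1·m_1 + 8·m_2 + 3·m_3 = 6(Δ_2 - Δ_1) = 58
Clamped end conditions give two more equations: 2h_0·m_0 + h_0·m_1 = 6(Δ_0 - p'(0)) = -12 and h_2·m_2 + 2h_2·m_3 = 6(p'(6) - Δ_2) = -4.
Solving: m_0 = 100/21, m_1 = -326/21, m_2 = 244/21, m_3 = -136/21.
On [2, 3], p(x) = 8 - 100/21·(x - 2) - 163/21·(x - 2)² + 95/21·(x - 2)³.
With (x - 2) = 3/4: p(11/4) = 883/448.

1.9710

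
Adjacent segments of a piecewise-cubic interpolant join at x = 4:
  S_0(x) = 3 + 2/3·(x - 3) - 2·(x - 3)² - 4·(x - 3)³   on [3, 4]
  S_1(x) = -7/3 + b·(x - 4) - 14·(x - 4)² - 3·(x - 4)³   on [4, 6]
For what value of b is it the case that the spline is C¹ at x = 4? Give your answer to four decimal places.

S_0'(x) = 2/3 - 4·(x - 3) - 12·(x - 3)², so S_0'(4) = -46/3. On the right, S_1'(4) = b, so b = -46/3.

-15.3333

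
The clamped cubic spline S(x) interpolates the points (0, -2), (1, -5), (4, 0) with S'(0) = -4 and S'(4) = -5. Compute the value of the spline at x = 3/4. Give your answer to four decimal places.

-4.6309

Let σ_i = S''(x_i). Step sizes h_i = 1, 3; slopes of the chords Δ_i = (y_(i+1) - y_i)/h_i = -3, 5/3.
  1·σ_0 + 8·σ_1 + 3·σ_2 = 6(Δ_1 - Δ_0) = 28
Clamped end conditions give two more equations: 2h_0·σ_0 + h_0·σ_1 = 6(Δ_0 - S'(0)) = 6 and h_1·σ_1 + 2h_1·σ_2 = 6(S'(4) - Δ_1) = -40.
Hence σ_0 = -3/4, σ_1 = 15/2, σ_2 = -125/12.
On [0, 1], S(x) = -2 - 4·x - 3/8·x² + 11/8·x³.
With x = 3/4: S(3/4) = -2371/512.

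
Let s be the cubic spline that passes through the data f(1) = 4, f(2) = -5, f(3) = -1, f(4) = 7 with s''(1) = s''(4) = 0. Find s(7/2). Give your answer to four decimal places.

2.9250

Write M_i for s''(x_i). With h_i = 1, 1, 1 and divided differences Δ_i = -9, 4, 8, the continuity of s' gives the tridiagonal system
  1·M_0 + 4·M_1 + 1·M_2 = 6(Δ_1 - Δ_0) = 78
  1·M_1 + 4·M_2 + 1·M_3 = 6(Δ_2 - Δ_1) = 24
Natural end conditions: M_0 = M_3 = 0.
Solving the tridiagonal system: M_0 = 0, M_1 = 96/5, M_2 = 6/5, M_3 = 0.
On [3, 4], s(x) = -1 + 38/5·(x - 3) + 3/5·(x - 3)² - 1/5·(x - 3)³.
With (x - 3) = 1/2: s(7/2) = 117/40.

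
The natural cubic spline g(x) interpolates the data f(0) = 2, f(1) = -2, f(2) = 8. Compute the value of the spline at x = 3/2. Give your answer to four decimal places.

With M_i denoting the second derivative at x_i, h_i = 1, 1, and Δ_i = (y_(i+1) − y_i)/h_i = -4, 10:
  1·M_0 + 4·M_1 + 1·M_2 = 6(Δ_1 - Δ_0) = 84
Natural end conditions: M_0 = M_2 = 0.
Solving: M_0 = 0, M_1 = 21, M_2 = 0.
On [1, 2], g(x) = -2 + 3·(x - 1) + 21/2·(x - 1)² - 7/2·(x - 1)³.
With (x - 1) = 1/2: g(3/2) = 27/16.

1.6875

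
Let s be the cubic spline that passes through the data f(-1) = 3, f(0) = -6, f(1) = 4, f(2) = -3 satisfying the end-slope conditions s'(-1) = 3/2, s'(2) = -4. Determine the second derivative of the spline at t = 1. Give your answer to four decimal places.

-47.4667

Write M_i for s''(x_i). With h_i = 1, 1, 1 and divided differences Δ_i = -9, 10, -7, the continuity of s' gives the tridiagonal system
  1·M_0 + 4·M_1 + 1·M_2 = 6(Δ_1 - Δ_0) = 114
  1·M_1 + 4·M_2 + 1·M_3 = 6(Δ_2 - Δ_1) = -102
Clamped end conditions give two more equations: 2h_0·M_0 + h_0·M_1 = 6(Δ_0 - s'(-1)) = -63 and h_2·M_2 + 2h_2·M_3 = 6(s'(2) - Δ_2) = 18.
Solving: M_0 = -886/15, M_1 = 827/15, M_2 = -712/15, M_3 = 491/15.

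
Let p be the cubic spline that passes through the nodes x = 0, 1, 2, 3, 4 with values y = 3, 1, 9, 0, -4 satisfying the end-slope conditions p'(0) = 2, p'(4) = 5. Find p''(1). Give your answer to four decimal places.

30.8571

Put M_i = p'' at the i-th knot. Here h = (1, 1, 1, 1) and Δ = (-2, 8, -9, -4), so the interior equations h_(i-1)·M_(i-1) + 2(h_(i-1)+h_i)·M_i + h_i·M_(i+1) = 6(Δ_i − Δ_(i-1)) read
  1·M_0 + 4·M_1 + 1·M_2 = 6(Δ_1 - Δ_0) = 60
  1·M_1 + 4·M_2 + 1·M_3 = 6(Δ_2 - Δ_1) = -102
  1·M_2 + 4·M_3 + 1·M_4 = 6(Δ_3 - Δ_2) = 30
Clamped end conditions give two more equations: 2h_0·M_0 + h_0·M_1 = 6(Δ_0 - p'(0)) = -24 and h_3·M_3 + 2h_3·M_4 = 6(p'(4) - Δ_3) = 54.
Solving: M_0 = -192/7, M_1 = 216/7, M_2 = -36, M_3 = 78/7, M_4 = 150/7.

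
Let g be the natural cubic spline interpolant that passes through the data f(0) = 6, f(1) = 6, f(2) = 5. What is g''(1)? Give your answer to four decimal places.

Write m_i for g''(x_i). With h_i = 1, 1 and divided differences Δ_i = 0, -1, the continuity of g' gives the tridiagonal system
  1·m_0 + 4·m_1 + 1·m_2 = 6(Δ_1 - Δ_0) = -6
Natural end conditions: m_0 = m_2 = 0.
Solving the tridiagonal system: m_0 = 0, m_1 = -3/2, m_2 = 0.

-1.5000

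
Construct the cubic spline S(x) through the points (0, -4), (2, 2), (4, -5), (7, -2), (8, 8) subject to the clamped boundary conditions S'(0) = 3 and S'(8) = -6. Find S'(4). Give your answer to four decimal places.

Write σ_i for S''(x_i). With h_i = 2, 2, 3, 1 and divided differences Δ_i = 3, -7/2, 1, 10, the continuity of S' gives the tridiagonal system
  2·σ_0 + 8·σ_1 + 2·σ_2 = 6(Δ_1 - Δ_0) = -39
  2·σ_1 + 10·σ_2 + 3·σ_3 = 6(Δ_2 - Δ_1) = 27
  3·σ_2 + 8·σ_3 + 1·σ_4 = 6(Δ_3 - Δ_2) = 54
Clamped end conditions give two more equations: 2h_0·σ_0 + h_0·σ_1 = 6(Δ_0 - S'(0)) = 0 and h_3·σ_3 + 2h_3·σ_4 = 6(S'(8) - Δ_3) = -96.
Solving the tridiagonal system: σ_0 = 263/96, σ_1 = -263/48, σ_2 = -31/96, σ_3 = 659/48, σ_4 = -5267/96.
On [4, 7], S'(x) = b_2 + 2c_2·(x - 4) + 3d_2·(x - 4)² with b_2 = Δ_2 - h_2(2σ_2 + σ_3)/6 = -133/24, c_2 = σ_2/2 = -31/192, d_2 = (σ_3 - σ_2)/(6h_2) = 1349/1728. So S'(4) = -133/24.

-5.5417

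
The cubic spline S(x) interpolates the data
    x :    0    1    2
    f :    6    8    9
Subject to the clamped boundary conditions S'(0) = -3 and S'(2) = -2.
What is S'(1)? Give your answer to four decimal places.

With m_i denoting the second derivative at x_i, h_i = 1, 1, and Δ_i = (y_(i+1) − y_i)/h_i = 2, 1:
  1·m_0 + 4·m_1 + 1·m_2 = 6(Δ_1 - Δ_0) = -6
Clamped end conditions give two more equations: 2h_0·m_0 + h_0·m_1 = 6(Δ_0 - S'(0)) = 30 and h_1·m_1 + 2h_1·m_2 = 6(S'(2) - Δ_1) = -18.
Hence m_0 = 17, m_1 = -4, m_2 = -7.
On [1, 2], S'(x) = b_1 + 2c_1·(x - 1) + 3d_1·(x - 1)² with b_1 = Δ_1 - h_1(2m_1 + m_2)/6 = 7/2, c_1 = m_1/2 = -2, d_1 = (m_2 - m_1)/(6h_1) = -1/2. So S'(1) = 7/2.

3.5000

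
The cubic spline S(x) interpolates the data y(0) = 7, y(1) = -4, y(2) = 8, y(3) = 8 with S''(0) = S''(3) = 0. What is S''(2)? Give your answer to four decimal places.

-28.4000

Put M_i = S'' at the i-th knot. Here h = (1, 1, 1) and Δ = (-11, 12, 0), so the interior equations h_(i-1)·M_(i-1) + 2(h_(i-1)+h_i)·M_i + h_i·M_(i+1) = 6(Δ_i − Δ_(i-1)) read
  1·M_0 + 4·M_1 + 1·M_2 = 6(Δ_1 - Δ_0) = 138
  1·M_1 + 4·M_2 + 1·M_3 = 6(Δ_2 - Δ_1) = -72
Natural end conditions: M_0 = M_3 = 0.
Solving the tridiagonal system: M_0 = 0, M_1 = 208/5, M_2 = -142/5, M_3 = 0.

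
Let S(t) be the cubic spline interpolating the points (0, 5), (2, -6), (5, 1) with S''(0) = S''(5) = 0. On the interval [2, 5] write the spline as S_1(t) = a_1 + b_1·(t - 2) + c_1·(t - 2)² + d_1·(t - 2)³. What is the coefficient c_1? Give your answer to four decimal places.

2.3500

Let M_i = S''(x_i). Step sizes h_i = 2, 3; slopes of the chords Δ_i = (y_(i+1) - y_i)/h_i = -11/2, 7/3.
  2·M_0 + 10·M_1 + 3·M_2 = 6(Δ_1 - Δ_0) = 47
Natural end conditions: M_0 = M_2 = 0.
Solving: M_0 = 0, M_1 = 47/10, M_2 = 0.
On [2, 5], with S_1(t) = a_1 + b_1·(t - 2) + c_1·(t - 2)² + d_1·(t - 2)³: c_1 = M_1/2 = 47/20, d_1 = (M_2 - M_1)/(6h_1) = -47/180, b_1 = Δ_1 - h_1(2M_1 + M_2)/6 = -71/30.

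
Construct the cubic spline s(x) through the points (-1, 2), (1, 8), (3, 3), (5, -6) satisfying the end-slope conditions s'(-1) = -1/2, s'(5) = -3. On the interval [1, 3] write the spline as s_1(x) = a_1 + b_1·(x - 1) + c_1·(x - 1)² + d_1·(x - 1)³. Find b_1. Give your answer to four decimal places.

1.7333

Let m_i = s''(x_i). Step sizes h_i = 2, 2, 2; slopes of the chords Δ_i = (y_(i+1) - y_i)/h_i = 3, -5/2, -9/2.
  2·m_0 + 8·m_1 + 2·m_2 = 6(Δ_1 - Δ_0) = -33
  2·m_1 + 8·m_2 + 2·m_3 = 6(Δ_2 - Δ_1) = -12
Clamped end conditions give two more equations: 2h_0·m_0 + h_0·m_1 = 6(Δ_0 - s'(-1)) = 21 and h_2·m_2 + 2h_2·m_3 = 6(s'(5) - Δ_2) = 9.
Solving: m_0 = 124/15, m_1 = -181/30, m_2 = -19/30, m_3 = 77/30.
On [1, 3], with s_1(x) = a_1 + b_1·(x - 1) + c_1·(x - 1)² + d_1·(x - 1)³: c_1 = m_1/2 = -181/60, d_1 = (m_2 - m_1)/(6h_1) = 9/20, b_1 = Δ_1 - h_1(2m_1 + m_2)/6 = 26/15.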